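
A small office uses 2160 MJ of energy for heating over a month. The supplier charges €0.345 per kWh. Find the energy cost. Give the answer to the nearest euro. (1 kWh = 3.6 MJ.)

€207

2160 MJ × (0.27778 kWh/MJ) = 600 kWh
Cost = 600 kWh × €0.345/kWh = €207.00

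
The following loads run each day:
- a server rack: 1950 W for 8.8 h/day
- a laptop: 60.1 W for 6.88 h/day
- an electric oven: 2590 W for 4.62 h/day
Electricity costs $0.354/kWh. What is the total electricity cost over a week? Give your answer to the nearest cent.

$73.20

server rack: 1950 W × 8.8 h × 7 d = 120,120 Wh = 120.1 kWh
laptop: 60.1 W × 6.88 h × 7 d = 2,894 Wh = 2.894 kWh
electric oven: 2590 W × 4.62 h × 7 d = 83,761 Wh = 83.76 kWh
Total energy = 120.1 + 2.894 + 83.76 = 206.8 kWh
Cost = 206.8 kWh × $0.354 = $73.20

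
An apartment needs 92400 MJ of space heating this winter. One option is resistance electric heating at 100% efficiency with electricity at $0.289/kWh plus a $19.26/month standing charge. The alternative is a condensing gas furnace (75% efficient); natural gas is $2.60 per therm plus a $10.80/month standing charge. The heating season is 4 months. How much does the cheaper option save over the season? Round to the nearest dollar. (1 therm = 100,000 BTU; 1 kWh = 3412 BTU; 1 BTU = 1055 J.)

$4416

Heat load = 92400 MJ = 92,400,000,000 J / 1055 = 87,582,938 BTU
Gas: input = 87,582,938 / 0.750 = 116,777,251 BTU = 1,168 therm → 1,168 × $2.60 = $3,036.21; + 4 × $10.80 standing = $3,079.41
Electric: 87,582,938 BTU / 3412 = 25,670 kWh → × $0.289 = $7,418.37; + 4 × $19.26 standing = $7,495.41
Difference = |$3,079.41 − $7,495.41| = $4,416.00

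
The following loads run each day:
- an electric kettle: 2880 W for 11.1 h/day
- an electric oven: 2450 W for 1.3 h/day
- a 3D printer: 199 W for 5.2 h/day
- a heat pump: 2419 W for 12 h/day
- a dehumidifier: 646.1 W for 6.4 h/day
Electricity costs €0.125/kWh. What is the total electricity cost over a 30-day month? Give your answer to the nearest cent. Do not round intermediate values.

€260.07

electric kettle: 2880 W × 11.1 h × 30 d = 959,040 Wh = 959 kWh
electric oven: 2450 W × 1.3 h × 30 d = 95,550 Wh = 95.55 kWh
3D printer: 199 W × 5.2 h × 30 d = 31,044 Wh = 31.04 kWh
heat pump: 2419 W × 12 h × 30 d = 870,840 Wh = 870.8 kWh
dehumidifier: 646.1 W × 6.4 h × 30 d = 124,051 Wh = 124.1 kWh
Total energy = 959 + 95.55 + 31.04 + 870.8 + 124.1 = 2,081 kWh
Cost = 2,081 kWh × €0.125 = €260.07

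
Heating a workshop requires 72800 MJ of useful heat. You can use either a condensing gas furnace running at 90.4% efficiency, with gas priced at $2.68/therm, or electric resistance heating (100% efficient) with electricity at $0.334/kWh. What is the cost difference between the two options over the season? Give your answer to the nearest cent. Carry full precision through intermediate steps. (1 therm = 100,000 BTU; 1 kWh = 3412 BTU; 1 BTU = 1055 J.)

Heat load = 72800 MJ = 72,800,000,000 J / 1055 = 69,004,739 BTU
Gas: input = 69,004,739 / 0.904 = 76,332,676 BTU = 763.3 therm → 763.3 × $2.68 = $2,045.72
Electric: 69,004,739 BTU / 3412 = 20,220 kWh → × $0.334 = $6,754.86
Difference = |$2,045.72 − $6,754.86| = $4,709.14

$4709.14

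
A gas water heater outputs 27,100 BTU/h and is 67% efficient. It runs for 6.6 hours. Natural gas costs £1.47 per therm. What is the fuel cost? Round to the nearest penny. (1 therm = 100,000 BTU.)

Heat delivered = 27,100 BTU/h × 6.6 h = 178,860 BTU
Gas input = 178,860 / 0.670 = 266,955 BTU
= 266,955 / 100,000 = 2.67 therm
Cost = 2.67 × £1.47/therm = £3.92

£3.92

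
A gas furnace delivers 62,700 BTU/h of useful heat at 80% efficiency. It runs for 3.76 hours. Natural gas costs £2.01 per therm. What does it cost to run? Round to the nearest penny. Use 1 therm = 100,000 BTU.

Heat delivered = 62,700 BTU/h × 3.76 h = 235,752 BTU
Gas input = 235,752 / 0.80 = 294,690 BTU
= 294,690 / 100,000 = 2.947 therm
Cost = 2.947 × £2.01/therm = £5.92

£5.92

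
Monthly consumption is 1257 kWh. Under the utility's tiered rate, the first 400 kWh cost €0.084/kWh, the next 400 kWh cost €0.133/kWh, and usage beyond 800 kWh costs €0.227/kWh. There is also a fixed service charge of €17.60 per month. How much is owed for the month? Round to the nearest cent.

First 400 kWh × €0.084 = €33.60
Next 400 kWh × €0.133 = €53.20
Remaining 457 kWh × €0.227 = €103.74
Energy charge = €190.54; + service €17.60 = €208.14

€208.14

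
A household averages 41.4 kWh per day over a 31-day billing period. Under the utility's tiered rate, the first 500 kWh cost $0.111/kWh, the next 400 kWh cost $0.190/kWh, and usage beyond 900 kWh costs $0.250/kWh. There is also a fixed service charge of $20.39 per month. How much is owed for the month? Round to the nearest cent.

Usage = 41.4 kWh/day × 31 days = 1283.4 kWh
First 500 kWh × $0.111 = $55.50
Next 400 kWh × $0.190 = $76.00
Remaining 383.4 kWh × $0.250 = $95.85
Energy charge = $227.35; + service $20.39 = $247.74

$247.74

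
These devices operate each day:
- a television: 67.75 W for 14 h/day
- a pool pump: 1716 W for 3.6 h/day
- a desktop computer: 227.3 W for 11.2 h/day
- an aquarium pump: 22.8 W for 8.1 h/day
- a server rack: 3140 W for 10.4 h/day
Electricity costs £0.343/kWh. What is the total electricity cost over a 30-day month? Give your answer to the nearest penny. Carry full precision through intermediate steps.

£437.45

television: 67.75 W × 14 h × 30 d = 28,455 Wh = 28.45 kWh
pool pump: 1716 W × 3.6 h × 30 d = 185,328 Wh = 185.3 kWh
desktop computer: 227.3 W × 11.2 h × 30 d = 76,373 Wh = 76.37 kWh
aquarium pump: 22.8 W × 8.1 h × 30 d = 5,540 Wh = 5.54 kWh
server rack: 3140 W × 10.4 h × 30 d = 979,680 Wh = 979.7 kWh
Total energy = 28.45 + 185.3 + 76.37 + 5.54 + 979.7 = 1,275 kWh
Cost = 1,275 kWh × £0.343 = £437.45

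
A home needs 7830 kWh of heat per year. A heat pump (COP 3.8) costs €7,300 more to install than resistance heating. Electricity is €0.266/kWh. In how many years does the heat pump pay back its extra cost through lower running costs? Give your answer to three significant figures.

4.76 years

Resistance: 7830 kWh × €0.266 = €2,082.78/yr
Heat pump: 7830 / 3.8 = 2061 kWh in → × €0.266 = €548.10/yr
Annual savings = €1,534.68
Payback = €7,300 / €1,534.68 = 4.76 years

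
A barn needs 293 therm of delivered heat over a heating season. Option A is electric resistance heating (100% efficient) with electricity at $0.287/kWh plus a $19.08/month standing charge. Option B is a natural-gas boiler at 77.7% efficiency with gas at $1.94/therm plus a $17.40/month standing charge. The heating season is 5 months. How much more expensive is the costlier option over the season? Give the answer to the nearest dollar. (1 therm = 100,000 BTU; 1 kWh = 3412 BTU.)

$1741

Heat load = 293 therm × 100,000 = 29,300,000 BTU
Gas: input = 29,300,000 / 0.777 = 37,709,138 BTU = 377.1 therm → 377.1 × $1.94 = $731.56; + 5 × $17.40 standing = $818.56
Electric: 29,300,000 BTU / 3412 = 8,587 kWh → × $0.287 = $2,464.57; + 5 × $19.08 standing = $2,559.97
Difference = |$818.56 − $2,559.97| = $1,741.41 ≈ $1741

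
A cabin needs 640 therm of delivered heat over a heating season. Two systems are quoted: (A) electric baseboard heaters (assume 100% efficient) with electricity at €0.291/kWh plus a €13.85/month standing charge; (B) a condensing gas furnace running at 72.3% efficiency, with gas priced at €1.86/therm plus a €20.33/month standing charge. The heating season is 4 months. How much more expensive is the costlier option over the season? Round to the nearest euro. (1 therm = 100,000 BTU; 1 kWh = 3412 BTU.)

Heat load = 640 therm × 100,000 = 64,000,000 BTU
Gas: input = 64,000,000 / 0.723 = 88,520,055 BTU = 885.2 therm → 885.2 × €1.86 = €1,646.47; + 4 × €20.33 standing = €1,727.79
Electric: 64,000,000 BTU / 3412 = 18,760 kWh → × €0.291 = €5,458.38; + 4 × €13.85 standing = €5,513.78
Difference = |€1,727.79 − €5,513.78| = €3,785.99 ≈ €3786

€3786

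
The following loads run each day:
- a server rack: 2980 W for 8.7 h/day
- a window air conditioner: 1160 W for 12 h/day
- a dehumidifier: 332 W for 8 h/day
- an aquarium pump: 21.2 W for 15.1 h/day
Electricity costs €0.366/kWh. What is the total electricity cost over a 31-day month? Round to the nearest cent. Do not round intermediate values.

€485.86

server rack: 2980 W × 8.7 h × 31 d = 803,706 Wh = 803.7 kWh
window air conditioner: 1160 W × 12 h × 31 d = 431,520 Wh = 431.5 kWh
dehumidifier: 332 W × 8 h × 31 d = 82,336 Wh = 82.34 kWh
aquarium pump: 21.2 W × 15.1 h × 31 d = 9,924 Wh = 9.924 kWh
Total energy = 803.7 + 431.5 + 82.34 + 9.924 = 1,327 kWh
Cost = 1,327 kWh × €0.366 = €485.86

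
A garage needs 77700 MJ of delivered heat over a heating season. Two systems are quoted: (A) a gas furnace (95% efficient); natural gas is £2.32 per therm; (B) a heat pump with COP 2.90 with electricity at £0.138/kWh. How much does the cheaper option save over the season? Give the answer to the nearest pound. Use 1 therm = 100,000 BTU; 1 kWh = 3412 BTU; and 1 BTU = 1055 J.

Heat load = 77700 MJ = 77,700,000,000 J / 1055 = 73,649,289 BTU
Gas: input = 73,649,289 / 0.950 = 77,525,567 BTU = 775.3 therm → 775.3 × £2.32 = £1,798.59
Heat pump: 73,649,289 BTU / 3412 = 21,590 kWh heat; / 2.90 = 7,443 kWh in → × £0.138 = £1,027.17
Difference = |£1,798.59 − £1,027.17| = £771.43 ≈ £771

£771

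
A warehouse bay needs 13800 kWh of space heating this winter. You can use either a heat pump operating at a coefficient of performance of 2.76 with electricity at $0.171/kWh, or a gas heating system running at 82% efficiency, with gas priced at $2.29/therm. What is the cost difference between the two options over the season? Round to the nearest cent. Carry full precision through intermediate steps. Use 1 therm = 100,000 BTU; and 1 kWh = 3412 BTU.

Heat load = 13800 kWh × 3412 = 47,085,600 BTU
Gas: input = 47,085,600 / 0.82 = 57,421,463 BTU = 574.2 therm → 574.2 × $2.29 = $1,314.95
Heat pump: 47,085,600 BTU / 3412 = 13,800 kWh heat; / 2.76 = 5,000 kWh in → × $0.171 = $855.00
Difference = |$1,314.95 − $855.00| = $459.95

$459.95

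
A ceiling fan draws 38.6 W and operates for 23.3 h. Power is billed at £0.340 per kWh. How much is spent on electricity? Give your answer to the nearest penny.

£0.31

Energy = 38.6 W × 23.3 h = 899 Wh = 0.8994 kWh
Cost = 0.8994 kWh × £0.340/kWh = £0.31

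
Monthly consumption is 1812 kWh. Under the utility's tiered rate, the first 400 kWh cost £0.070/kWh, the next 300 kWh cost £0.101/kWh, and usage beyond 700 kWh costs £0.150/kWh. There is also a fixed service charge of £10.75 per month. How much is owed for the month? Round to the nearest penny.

First 400 kWh × £0.070 = £28.00
Next 300 kWh × £0.101 = £30.30
Remaining 1112 kWh × £0.150 = £166.80
Energy charge = £225.10; + service £10.75 = £235.85

£235.85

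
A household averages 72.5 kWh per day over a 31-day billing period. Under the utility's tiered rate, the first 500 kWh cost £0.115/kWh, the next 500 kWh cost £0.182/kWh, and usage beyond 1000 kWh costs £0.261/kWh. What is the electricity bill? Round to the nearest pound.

Usage = 72.5 kWh/day × 31 days = 2247.5 kWh
First 500 kWh × £0.115 = £57.50
Next 500 kWh × £0.182 = £91.00
Remaining 1247.5 kWh × £0.261 = £325.60
Total = £474.10 ≈ £474

£474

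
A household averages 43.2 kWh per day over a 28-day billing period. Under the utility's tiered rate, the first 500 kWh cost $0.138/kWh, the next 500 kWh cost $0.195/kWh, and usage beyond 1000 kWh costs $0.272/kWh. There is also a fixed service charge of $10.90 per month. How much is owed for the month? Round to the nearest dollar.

Usage = 43.2 kWh/day × 28 days = 1209.6 kWh
First 500 kWh × $0.138 = $69.00
Next 500 kWh × $0.195 = $97.50
Remaining 209.6 kWh × $0.272 = $57.01
Energy charge = $223.51; + service $10.90 = $234.41 ≈ $234

$234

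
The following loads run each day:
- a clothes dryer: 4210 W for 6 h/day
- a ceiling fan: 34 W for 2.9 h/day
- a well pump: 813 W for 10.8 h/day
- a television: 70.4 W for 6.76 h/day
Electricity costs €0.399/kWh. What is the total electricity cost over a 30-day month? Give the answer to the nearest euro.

clothes dryer: 4210 W × 6 h × 30 d = 757,800 Wh = 757.8 kWh
ceiling fan: 34 W × 2.9 h × 30 d = 2,958 Wh = 2.958 kWh
well pump: 813 W × 10.8 h × 30 d = 263,412 Wh = 263.4 kWh
television: 70.4 W × 6.76 h × 30 d = 14,277 Wh = 14.28 kWh
Total energy = 757.8 + 2.958 + 263.4 + 14.28 = 1,038 kWh
Cost = 1,038 kWh × €0.399 = €414.34 ≈ €414

€414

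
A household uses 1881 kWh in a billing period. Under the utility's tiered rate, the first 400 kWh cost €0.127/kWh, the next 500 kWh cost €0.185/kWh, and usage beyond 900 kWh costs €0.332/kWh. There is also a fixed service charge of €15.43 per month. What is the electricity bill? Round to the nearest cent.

€484.42

First 400 kWh × €0.127 = €50.80
Next 500 kWh × €0.185 = €92.50
Remaining 981 kWh × €0.332 = €325.69
Energy charge = €468.99; + service €15.43 = €484.42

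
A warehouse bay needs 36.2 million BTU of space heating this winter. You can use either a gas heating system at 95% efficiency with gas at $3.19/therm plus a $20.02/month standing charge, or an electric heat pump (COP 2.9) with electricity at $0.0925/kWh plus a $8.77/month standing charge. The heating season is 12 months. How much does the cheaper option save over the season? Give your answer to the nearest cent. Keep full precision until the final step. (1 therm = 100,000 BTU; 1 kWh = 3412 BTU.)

Heat load = 36.2 × 10⁶ BTU = 36,200,000 BTU
Gas: input = 36,200,000 / 0.95 = 38,105,263 BTU = 381.1 therm → 381.1 × $3.19 = $1,215.56; + 12 × $20.02 standing = $1,455.80
Heat pump: 36,200,000 BTU / 3412 = 10,610 kWh heat; / 2.9 = 3,658 kWh in → × $0.0925 = $338.41; + 12 × $8.77 standing = $443.65
Difference = |$1,455.80 − $443.65| = $1,012.15

$1012.15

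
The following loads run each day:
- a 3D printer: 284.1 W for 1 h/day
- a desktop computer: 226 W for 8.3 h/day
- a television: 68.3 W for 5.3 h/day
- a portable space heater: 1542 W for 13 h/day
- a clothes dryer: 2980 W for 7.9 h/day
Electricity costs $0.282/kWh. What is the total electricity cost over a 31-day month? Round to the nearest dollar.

3D printer: 284.1 W × 1 h × 31 d = 8,807 Wh = 8.807 kWh
desktop computer: 226 W × 8.3 h × 31 d = 58,150 Wh = 58.15 kWh
television: 68.3 W × 5.3 h × 31 d = 11,222 Wh = 11.22 kWh
portable space heater: 1542 W × 13 h × 31 d = 621,426 Wh = 621.4 kWh
clothes dryer: 2980 W × 7.9 h × 31 d = 729,802 Wh = 729.8 kWh
Total energy = 8.807 + 58.15 + 11.22 + 621.4 + 729.8 = 1,429 kWh
Cost = 1,429 kWh × $0.282 = $403.09 ≈ $403

$403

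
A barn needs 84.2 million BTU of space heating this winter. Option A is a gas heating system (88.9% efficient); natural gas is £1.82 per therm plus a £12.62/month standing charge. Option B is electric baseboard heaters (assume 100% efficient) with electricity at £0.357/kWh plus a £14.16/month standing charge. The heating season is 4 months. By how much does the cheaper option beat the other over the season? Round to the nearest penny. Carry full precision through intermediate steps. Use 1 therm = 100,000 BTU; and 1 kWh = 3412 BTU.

Heat load = 84.2 × 10⁶ BTU = 84,200,000 BTU
Gas: input = 84,200,000 / 0.889 = 94,713,161 BTU = 947.1 therm → 947.1 × £1.82 = £1,723.78; + 4 × £12.62 standing = £1,774.26
Electric: 84,200,000 BTU / 3412 = 24,680 kWh → × £0.357 = £8,809.91; + 4 × £14.16 standing = £8,866.55
Difference = |£1,774.26 − £8,866.55| = £7,092.29

£7092.29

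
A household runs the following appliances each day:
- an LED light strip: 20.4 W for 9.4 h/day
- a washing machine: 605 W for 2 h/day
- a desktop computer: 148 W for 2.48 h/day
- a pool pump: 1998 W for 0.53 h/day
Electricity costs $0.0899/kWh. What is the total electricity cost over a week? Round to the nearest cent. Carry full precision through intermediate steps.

$1.78

LED light strip: 20.4 W × 9.4 h × 7 d = 1,342 Wh = 1.342 kWh
washing machine: 605 W × 2 h × 7 d = 8,470 Wh = 8.47 kWh
desktop computer: 148 W × 2.48 h × 7 d = 2,569 Wh = 2.569 kWh
pool pump: 1998 W × 0.53 h × 7 d = 7,413 Wh = 7.413 kWh
Total energy = 1.342 + 8.47 + 2.569 + 7.413 = 19.79 kWh
Cost = 19.79 kWh × $0.0899 = $1.78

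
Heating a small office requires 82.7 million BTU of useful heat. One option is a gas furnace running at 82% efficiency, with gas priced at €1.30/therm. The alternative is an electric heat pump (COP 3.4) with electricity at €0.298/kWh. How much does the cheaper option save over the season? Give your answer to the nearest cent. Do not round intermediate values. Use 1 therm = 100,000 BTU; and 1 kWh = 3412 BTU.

Heat load = 82.7 × 10⁶ BTU = 82,700,000 BTU
Gas: input = 82,700,000 / 0.82 = 100,853,659 BTU = 1,009 therm → 1,009 × €1.30 = €1,311.10
Heat pump: 82,700,000 BTU / 3412 = 24,240 kWh heat; / 3.4 = 7,129 kWh in → × €0.298 = €2,124.39
Difference = |€1,311.10 − €2,124.39| = €813.29

€813.29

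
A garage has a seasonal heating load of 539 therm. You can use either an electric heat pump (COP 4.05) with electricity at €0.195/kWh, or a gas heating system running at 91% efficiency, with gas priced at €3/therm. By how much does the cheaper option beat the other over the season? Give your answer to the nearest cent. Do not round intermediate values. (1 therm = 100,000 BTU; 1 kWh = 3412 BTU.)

Heat load = 539 therm × 100,000 = 53,900,000 BTU
Gas: input = 53,900,000 / 0.91 = 59,230,769 BTU = 592.3 therm → 592.3 × €3 = €1,776.92
Heat pump: 53,900,000 BTU / 3412 = 15,800 kWh heat; / 4.05 = 3,901 kWh in → × €0.195 = €760.61
Difference = |€1,776.92 − €760.61| = €1,016.32

€1016.32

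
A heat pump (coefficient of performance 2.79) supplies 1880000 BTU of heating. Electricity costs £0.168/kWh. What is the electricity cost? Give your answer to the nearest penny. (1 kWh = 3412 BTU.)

Heat delivered = 1,880,000 BTU / 3412 = 551 kWh
Electrical input = 551 kWh / 2.79 = 197.5 kWh
Cost = 197.5 × £0.168/kWh = £33.18

£33.18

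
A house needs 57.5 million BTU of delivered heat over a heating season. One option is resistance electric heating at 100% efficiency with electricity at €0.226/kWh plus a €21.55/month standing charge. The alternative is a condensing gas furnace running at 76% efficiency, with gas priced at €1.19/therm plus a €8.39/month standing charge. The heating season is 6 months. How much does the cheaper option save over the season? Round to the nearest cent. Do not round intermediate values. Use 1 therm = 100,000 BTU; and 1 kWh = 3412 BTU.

Heat load = 57.5 × 10⁶ BTU = 57,500,000 BTU
Gas: input = 57,500,000 / 0.76 = 75,657,895 BTU = 756.6 therm → 756.6 × €1.19 = €900.33; + 6 × €8.39 standing = €950.67
Electric: 57,500,000 BTU / 3412 = 16,850 kWh → × €0.226 = €3,808.62; + 6 × €21.55 standing = €3,937.92
Difference = |€950.67 − €3,937.92| = €2,987.25

€2987.25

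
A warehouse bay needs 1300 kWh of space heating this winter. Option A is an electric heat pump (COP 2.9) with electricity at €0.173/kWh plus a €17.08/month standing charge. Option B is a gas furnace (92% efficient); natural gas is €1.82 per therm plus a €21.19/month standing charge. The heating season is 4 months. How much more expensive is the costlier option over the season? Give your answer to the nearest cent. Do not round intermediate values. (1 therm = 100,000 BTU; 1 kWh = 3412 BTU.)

€26.64

Heat load = 1300 kWh × 3412 = 4,435,600 BTU
Gas: input = 4,435,600 / 0.92 = 4,821,304 BTU = 48.21 therm → 48.21 × €1.82 = €87.75; + 4 × €21.19 standing = €172.51
Heat pump: 4,435,600 BTU / 3412 = 1,300 kWh heat; / 2.9 = 448.3 kWh in → × €0.173 = €77.55; + 4 × €17.08 standing = €145.87
Difference = |€172.51 − €145.87| = €26.64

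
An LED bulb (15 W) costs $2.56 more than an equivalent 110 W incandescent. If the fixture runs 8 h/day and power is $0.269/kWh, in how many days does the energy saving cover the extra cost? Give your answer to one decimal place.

Power saved = 110 − 15 = 95 W
Daily energy saved = 95 W × 8 h = 760 Wh = 0.76 kWh
Daily savings = 0.76 × $0.269 = $0.2044
Payback = $2.56 / $0.2044 per day = 12.52 days

12.5 days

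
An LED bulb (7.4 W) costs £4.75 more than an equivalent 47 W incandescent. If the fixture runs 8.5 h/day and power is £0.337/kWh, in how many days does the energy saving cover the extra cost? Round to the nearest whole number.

Power saved = 47 − 7.4 = 39.6 W
Daily energy saved = 39.6 W × 8.5 h = 336.6 Wh = 0.3366 kWh
Daily savings = 0.3366 × £0.337 = £0.1134
Payback = £4.75 / £0.1134 per day = 41.87 days

42 days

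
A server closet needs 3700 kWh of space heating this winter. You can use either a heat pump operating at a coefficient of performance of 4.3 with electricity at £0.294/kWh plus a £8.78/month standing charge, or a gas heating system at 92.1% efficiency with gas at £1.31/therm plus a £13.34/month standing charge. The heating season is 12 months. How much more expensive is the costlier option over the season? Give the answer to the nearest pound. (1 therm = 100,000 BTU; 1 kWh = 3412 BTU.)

Heat load = 3700 kWh × 3412 = 12,624,400 BTU
Gas: input = 12,624,400 / 0.921 = 13,707,275 BTU = 137.1 therm → 137.1 × £1.31 = £179.57; + 12 × £13.34 standing = £339.65
Heat pump: 12,624,400 BTU / 3412 = 3,700 kWh heat; / 4.3 = 860.5 kWh in → × £0.294 = £252.98; + 12 × £8.78 standing = £358.34
Difference = |£339.65 − £358.34| = £18.69 ≈ £19

£19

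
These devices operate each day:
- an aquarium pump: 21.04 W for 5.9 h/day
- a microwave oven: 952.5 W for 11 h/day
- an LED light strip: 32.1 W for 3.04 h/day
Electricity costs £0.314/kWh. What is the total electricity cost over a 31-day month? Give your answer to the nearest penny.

aquarium pump: 21.04 W × 5.9 h × 31 d = 3,848 Wh = 3.848 kWh
microwave oven: 952.5 W × 11 h × 31 d = 324,802 Wh = 324.8 kWh
LED light strip: 32.1 W × 3.04 h × 31 d = 3,025 Wh = 3.025 kWh
Total energy = 3.848 + 324.8 + 3.025 = 331.7 kWh
Cost = 331.7 kWh × £0.314 = £104.15

£104.15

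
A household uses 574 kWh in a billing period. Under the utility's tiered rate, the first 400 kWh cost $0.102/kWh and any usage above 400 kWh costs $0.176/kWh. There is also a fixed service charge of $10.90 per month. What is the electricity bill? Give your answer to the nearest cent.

$82.32

First 400 kWh × $0.102 = $40.80
Remaining 174 kWh × $0.176 = $30.62
Energy charge = $71.42; + service $10.90 = $82.32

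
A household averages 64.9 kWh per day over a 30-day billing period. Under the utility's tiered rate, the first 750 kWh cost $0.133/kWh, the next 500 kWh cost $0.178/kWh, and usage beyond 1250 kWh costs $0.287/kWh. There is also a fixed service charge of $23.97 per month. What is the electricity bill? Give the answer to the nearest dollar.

Usage = 64.9 kWh/day × 30 days = 1947 kWh
First 750 kWh × $0.133 = $99.75
Next 500 kWh × $0.178 = $89.00
Remaining 697 kWh × $0.287 = $200.04
Energy charge = $388.79; + service $23.97 = $412.76 ≈ $413

$413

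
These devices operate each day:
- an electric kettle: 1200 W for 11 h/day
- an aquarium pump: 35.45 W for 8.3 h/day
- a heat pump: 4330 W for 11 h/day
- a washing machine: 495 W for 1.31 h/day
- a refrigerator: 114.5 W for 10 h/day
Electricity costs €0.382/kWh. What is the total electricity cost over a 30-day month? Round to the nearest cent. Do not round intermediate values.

€721.04

electric kettle: 1200 W × 11 h × 30 d = 396,000 Wh = 396 kWh
aquarium pump: 35.45 W × 8.3 h × 30 d = 8,827 Wh = 8.827 kWh
heat pump: 4330 W × 11 h × 30 d = 1,428,900 Wh = 1,429 kWh
washing machine: 495 W × 1.31 h × 30 d = 19,454 Wh = 19.45 kWh
refrigerator: 114.5 W × 10 h × 30 d = 34,350 Wh = 34.35 kWh
Total energy = 396 + 8.827 + 1,429 + 19.45 + 34.35 = 1,888 kWh
Cost = 1,888 kWh × €0.382 = €721.04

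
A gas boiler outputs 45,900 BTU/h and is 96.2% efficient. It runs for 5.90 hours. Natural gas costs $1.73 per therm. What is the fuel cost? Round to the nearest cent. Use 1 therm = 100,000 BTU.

$4.87

Heat delivered = 45,900 BTU/h × 5.90 h = 270,810 BTU
Gas input = 270,810 / 0.962 = 281,507 BTU
= 281,507 / 100,000 = 2.815 therm
Cost = 2.815 × $1.73/therm = $4.87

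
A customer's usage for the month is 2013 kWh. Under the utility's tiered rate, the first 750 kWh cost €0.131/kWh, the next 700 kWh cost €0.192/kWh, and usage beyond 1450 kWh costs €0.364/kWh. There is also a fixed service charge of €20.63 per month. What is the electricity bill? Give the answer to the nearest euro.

€458

First 750 kWh × €0.131 = €98.25
Next 700 kWh × €0.192 = €134.40
Remaining 563 kWh × €0.364 = €204.93
Energy charge = €437.58; + service €20.63 = €458.21 ≈ €458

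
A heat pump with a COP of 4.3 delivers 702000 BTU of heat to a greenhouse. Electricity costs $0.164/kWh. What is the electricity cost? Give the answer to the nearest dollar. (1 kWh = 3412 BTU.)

$8

Heat delivered = 702,000 BTU / 3412 = 205.7 kWh
Electrical input = 205.7 kWh / 4.3 = 47.85 kWh
Cost = 47.85 × $0.164/kWh = $7.85 ≈ $8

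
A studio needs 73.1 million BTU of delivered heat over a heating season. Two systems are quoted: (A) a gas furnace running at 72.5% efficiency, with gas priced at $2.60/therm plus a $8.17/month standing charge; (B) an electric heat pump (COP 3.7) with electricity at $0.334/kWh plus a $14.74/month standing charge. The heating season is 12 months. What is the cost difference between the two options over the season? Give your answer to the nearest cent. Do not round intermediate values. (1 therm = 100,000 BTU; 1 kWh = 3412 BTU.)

Heat load = 73.1 × 10⁶ BTU = 73,100,000 BTU
Gas: input = 73,100,000 / 0.725 = 100,827,586 BTU = 1,008 therm → 1,008 × $2.60 = $2,621.52; + 12 × $8.17 standing = $2,719.56
Heat pump: 73,100,000 BTU / 3412 = 21,420 kWh heat; / 3.7 = 5,790 kWh in → × $0.334 = $1,933.98; + 12 × $14.74 standing = $2,110.86
Difference = |$2,719.56 − $2,110.86| = $608.69

$608.69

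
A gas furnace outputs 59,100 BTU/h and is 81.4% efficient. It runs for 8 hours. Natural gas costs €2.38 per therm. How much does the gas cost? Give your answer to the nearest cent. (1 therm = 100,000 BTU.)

Heat delivered = 59,100 BTU/h × 8 h = 472,800 BTU
Gas input = 472,800 / 0.814 = 580,835 BTU
= 580,835 / 100,000 = 5.808 therm
Cost = 5.808 × €2.38/therm = €13.82

€13.82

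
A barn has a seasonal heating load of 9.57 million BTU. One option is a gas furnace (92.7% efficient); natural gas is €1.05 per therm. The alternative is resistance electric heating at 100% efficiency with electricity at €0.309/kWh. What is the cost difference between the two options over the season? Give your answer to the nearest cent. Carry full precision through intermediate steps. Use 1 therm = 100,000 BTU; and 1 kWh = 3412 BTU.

Heat load = 9.57 × 10⁶ BTU = 9,570,000 BTU
Gas: input = 9,570,000 / 0.927 = 10,323,625 BTU = 103.2 therm → 103.2 × €1.05 = €108.40
Electric: 9,570,000 BTU / 3412 = 2,805 kWh → × €0.309 = €866.69
Difference = |€108.40 − €866.69| = €758.29

€758.29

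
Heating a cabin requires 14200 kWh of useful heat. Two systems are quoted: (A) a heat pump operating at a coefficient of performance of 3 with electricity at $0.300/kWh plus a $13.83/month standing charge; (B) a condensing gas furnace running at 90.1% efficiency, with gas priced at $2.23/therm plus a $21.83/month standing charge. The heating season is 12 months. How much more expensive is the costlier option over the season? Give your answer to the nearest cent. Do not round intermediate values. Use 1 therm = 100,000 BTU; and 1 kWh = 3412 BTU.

$124.84

Heat load = 14200 kWh × 3412 = 48,450,400 BTU
Gas: input = 48,450,400 / 0.901 = 53,774,029 BTU = 537.7 therm → 537.7 × $2.23 = $1,199.16; + 12 × $21.83 standing = $1,461.12
Heat pump: 48,450,400 BTU / 3412 = 14,200 kWh heat; / 3 = 4,733 kWh in → × $0.300 = $1,420.00; + 12 × $13.83 standing = $1,585.96
Difference = |$1,461.12 − $1,585.96| = $124.84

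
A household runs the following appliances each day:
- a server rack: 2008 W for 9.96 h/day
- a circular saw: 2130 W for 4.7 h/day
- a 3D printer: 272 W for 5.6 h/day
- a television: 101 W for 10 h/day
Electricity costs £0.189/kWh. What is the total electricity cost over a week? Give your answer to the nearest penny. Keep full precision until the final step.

£43.06

server rack: 2008 W × 9.96 h × 7 d = 139,998 Wh = 140 kWh
circular saw: 2130 W × 4.7 h × 7 d = 70,077 Wh = 70.08 kWh
3D printer: 272 W × 5.6 h × 7 d = 10,662 Wh = 10.66 kWh
television: 101 W × 10 h × 7 d = 7,070 Wh = 7.07 kWh
Total energy = 140 + 70.08 + 10.66 + 7.07 = 227.8 kWh
Cost = 227.8 kWh × £0.189 = £43.06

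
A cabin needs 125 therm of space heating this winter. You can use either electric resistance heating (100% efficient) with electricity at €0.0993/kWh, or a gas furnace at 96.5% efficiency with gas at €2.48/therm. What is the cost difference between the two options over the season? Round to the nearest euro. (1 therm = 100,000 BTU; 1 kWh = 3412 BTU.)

Heat load = 125 therm × 100,000 = 12,500,000 BTU
Gas: input = 12,500,000 / 0.965 = 12,953,368 BTU = 129.5 therm → 129.5 × €2.48 = €321.24
Electric: 12,500,000 BTU / 3412 = 3,664 kWh → × €0.0993 = €363.79
Difference = |€321.24 − €363.79| = €42.55 ≈ €43

€43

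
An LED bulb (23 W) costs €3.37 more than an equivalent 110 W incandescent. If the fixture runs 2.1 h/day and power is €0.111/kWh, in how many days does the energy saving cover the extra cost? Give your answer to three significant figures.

166 days

Power saved = 110 − 23 = 87 W
Daily energy saved = 87 W × 2.1 h = 182.7 Wh = 0.1827 kWh
Daily savings = 0.1827 × €0.111 = €0.0203
Payback = €3.37 / €0.0203 per day = 166.2 days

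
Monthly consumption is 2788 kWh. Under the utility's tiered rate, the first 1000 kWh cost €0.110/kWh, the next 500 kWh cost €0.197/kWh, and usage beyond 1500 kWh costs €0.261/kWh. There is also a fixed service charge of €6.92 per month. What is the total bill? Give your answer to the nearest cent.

First 1000 kWh × €0.110 = €110.00
Next 500 kWh × €0.197 = €98.50
Remaining 1288 kWh × €0.261 = €336.17
Energy charge = €544.67; + service €6.92 = €551.59

€551.59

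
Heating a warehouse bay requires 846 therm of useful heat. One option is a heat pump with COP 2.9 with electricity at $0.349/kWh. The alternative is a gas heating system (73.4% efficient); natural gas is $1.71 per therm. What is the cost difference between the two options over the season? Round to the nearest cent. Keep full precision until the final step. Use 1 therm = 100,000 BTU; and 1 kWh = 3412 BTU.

$1013.00

Heat load = 846 therm × 100,000 = 84,600,000 BTU
Gas: input = 84,600,000 / 0.734 = 115,258,856 BTU = 1,153 therm → 1,153 × $1.71 = $1,970.93
Heat pump: 84,600,000 BTU / 3412 = 24,790 kWh heat; / 2.9 = 8,550 kWh in → × $0.349 = $2,983.93
Difference = |$1,970.93 − $2,983.93| = $1,013.00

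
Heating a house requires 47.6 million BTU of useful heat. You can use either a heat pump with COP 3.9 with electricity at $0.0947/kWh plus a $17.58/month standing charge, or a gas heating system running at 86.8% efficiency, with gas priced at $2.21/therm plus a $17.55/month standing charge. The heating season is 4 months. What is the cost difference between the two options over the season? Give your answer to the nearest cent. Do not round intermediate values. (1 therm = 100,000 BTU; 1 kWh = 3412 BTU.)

$873.06

Heat load = 47.6 × 10⁶ BTU = 47,600,000 BTU
Gas: input = 47,600,000 / 0.868 = 54,838,710 BTU = 548.4 therm → 548.4 × $2.21 = $1,211.94; + 4 × $17.55 standing = $1,282.14
Heat pump: 47,600,000 BTU / 3412 = 13,950 kWh heat; / 3.9 = 3,577 kWh in → × $0.0947 = $338.75; + 4 × $17.58 standing = $409.07
Difference = |$1,282.14 − $409.07| = $873.06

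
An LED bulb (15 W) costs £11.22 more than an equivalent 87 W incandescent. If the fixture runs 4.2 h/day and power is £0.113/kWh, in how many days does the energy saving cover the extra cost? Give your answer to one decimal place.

Power saved = 87 − 15 = 72 W
Daily energy saved = 72 W × 4.2 h = 302.4 Wh = 0.3024 kWh
Daily savings = 0.3024 × £0.113 = £0.0342
Payback = £11.22 / £0.0342 per day = 328.3 days

328.3 days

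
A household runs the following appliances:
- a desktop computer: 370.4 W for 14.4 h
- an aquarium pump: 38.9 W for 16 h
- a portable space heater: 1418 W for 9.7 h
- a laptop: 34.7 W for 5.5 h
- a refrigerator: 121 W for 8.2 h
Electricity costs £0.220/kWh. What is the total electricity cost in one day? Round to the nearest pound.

desktop computer: 370.4 W × 14.4 h = 5,334 Wh = 5.334 kWh
aquarium pump: 38.9 W × 16 h = 622 Wh = 0.6224 kWh
portable space heater: 1418 W × 9.7 h = 13,755 Wh = 13.75 kWh
laptop: 34.7 W × 5.5 h = 191 Wh = 0.1909 kWh
refrigerator: 121 W × 8.2 h = 992 Wh = 0.9922 kWh
Total energy = 5.334 + 0.6224 + 13.75 + 0.1909 + 0.9922 = 20.89 kWh
Cost = 20.89 kWh × £0.220 = £4.60 ≈ £5

£5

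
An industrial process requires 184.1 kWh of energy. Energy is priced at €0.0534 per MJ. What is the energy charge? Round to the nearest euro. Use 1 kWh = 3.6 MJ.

184.1 kWh × (3.6 MJ/kWh) = 662.8 MJ
Cost = 662.8 MJ × €0.0534/MJ = €35.39 ≈ €35

€35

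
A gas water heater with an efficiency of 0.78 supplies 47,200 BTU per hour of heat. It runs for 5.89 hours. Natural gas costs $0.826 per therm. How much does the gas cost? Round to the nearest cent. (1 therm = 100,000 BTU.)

$2.94

Heat delivered = 47,200 BTU/h × 5.89 h = 278,008 BTU
Gas input = 278,008 / 0.78 = 356,421 BTU
= 356,421 / 100,000 = 3.564 therm
Cost = 3.564 × $0.826/therm = $2.94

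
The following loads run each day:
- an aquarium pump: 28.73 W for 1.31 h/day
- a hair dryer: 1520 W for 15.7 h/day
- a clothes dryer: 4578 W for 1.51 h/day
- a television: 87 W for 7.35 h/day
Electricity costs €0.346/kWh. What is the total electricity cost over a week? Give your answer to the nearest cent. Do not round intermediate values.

€76.18

aquarium pump: 28.73 W × 1.31 h × 7 d = 263 Wh = 0.2635 kWh
hair dryer: 1520 W × 15.7 h × 7 d = 167,048 Wh = 167 kWh
clothes dryer: 4578 W × 1.51 h × 7 d = 48,389 Wh = 48.39 kWh
television: 87 W × 7.35 h × 7 d = 4,476 Wh = 4.476 kWh
Total energy = 0.2635 + 167 + 48.39 + 4.476 = 220.2 kWh
Cost = 220.2 kWh × €0.346 = €76.18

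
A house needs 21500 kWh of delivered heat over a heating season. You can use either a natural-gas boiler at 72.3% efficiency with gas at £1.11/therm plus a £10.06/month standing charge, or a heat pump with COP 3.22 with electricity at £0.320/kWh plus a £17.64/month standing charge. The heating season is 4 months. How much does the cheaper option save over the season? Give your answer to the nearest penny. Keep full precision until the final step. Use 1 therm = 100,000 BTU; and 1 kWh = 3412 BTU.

Heat load = 21500 kWh × 3412 = 73,358,000 BTU
Gas: input = 73,358,000 / 0.723 = 101,463,347 BTU = 1,015 therm → 1,015 × £1.11 = £1,126.24; + 4 × £10.06 standing = £1,166.48
Heat pump: 73,358,000 BTU / 3412 = 21,500 kWh heat; / 3.22 = 6,677 kWh in → × £0.320 = £2,136.65; + 4 × £17.64 standing = £2,207.21
Difference = |£1,166.48 − £2,207.21| = £1,040.72

£1040.72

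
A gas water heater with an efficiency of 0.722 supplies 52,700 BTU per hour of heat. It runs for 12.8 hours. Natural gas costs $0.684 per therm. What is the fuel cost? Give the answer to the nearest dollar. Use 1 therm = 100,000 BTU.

$6

Heat delivered = 52,700 BTU/h × 12.8 h = 674,560 BTU
Gas input = 674,560 / 0.722 = 934,294 BTU
= 934,294 / 100,000 = 9.343 therm
Cost = 9.343 × $0.684/therm = $6.39 ≈ $6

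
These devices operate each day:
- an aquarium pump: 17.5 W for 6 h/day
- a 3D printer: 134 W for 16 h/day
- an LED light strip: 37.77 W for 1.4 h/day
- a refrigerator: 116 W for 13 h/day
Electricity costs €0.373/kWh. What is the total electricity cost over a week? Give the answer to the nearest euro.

aquarium pump: 17.5 W × 6 h × 7 d = 735 Wh = 0.735 kWh
3D printer: 134 W × 16 h × 7 d = 15,008 Wh = 15.01 kWh
LED light strip: 37.77 W × 1.4 h × 7 d = 370 Wh = 0.3701 kWh
refrigerator: 116 W × 13 h × 7 d = 10,556 Wh = 10.56 kWh
Total energy = 0.735 + 15.01 + 0.3701 + 10.56 = 26.67 kWh
Cost = 26.67 kWh × €0.373 = €9.95 ≈ €10

€10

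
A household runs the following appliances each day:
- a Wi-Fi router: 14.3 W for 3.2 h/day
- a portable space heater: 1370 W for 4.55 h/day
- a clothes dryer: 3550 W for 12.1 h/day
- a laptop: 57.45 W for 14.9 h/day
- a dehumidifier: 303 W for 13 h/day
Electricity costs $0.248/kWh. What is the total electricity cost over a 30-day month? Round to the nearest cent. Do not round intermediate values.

$401.98

Wi-Fi router: 14.3 W × 3.2 h × 30 d = 1,373 Wh = 1.373 kWh
portable space heater: 1370 W × 4.55 h × 30 d = 187,005 Wh = 187 kWh
clothes dryer: 3550 W × 12.1 h × 30 d = 1,288,650 Wh = 1,289 kWh
laptop: 57.45 W × 14.9 h × 30 d = 25,680 Wh = 25.68 kWh
dehumidifier: 303 W × 13 h × 30 d = 118,170 Wh = 118.2 kWh
Total energy = 1.373 + 187 + 1,289 + 25.68 + 118.2 = 1,621 kWh
Cost = 1,621 kWh × $0.248 = $401.98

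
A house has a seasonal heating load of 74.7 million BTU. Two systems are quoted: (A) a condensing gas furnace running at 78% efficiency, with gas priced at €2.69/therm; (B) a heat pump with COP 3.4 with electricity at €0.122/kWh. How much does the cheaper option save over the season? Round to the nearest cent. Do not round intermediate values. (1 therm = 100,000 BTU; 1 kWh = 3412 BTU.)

Heat load = 74.7 × 10⁶ BTU = 74,700,000 BTU
Gas: input = 74,700,000 / 0.78 = 95,769,231 BTU = 957.7 therm → 957.7 × €2.69 = €2,576.19
Heat pump: 74,700,000 BTU / 3412 = 21,890 kWh heat; / 3.4 = 6,439 kWh in → × €0.122 = €785.58
Difference = |€2,576.19 − €785.58| = €1,790.61

€1790.61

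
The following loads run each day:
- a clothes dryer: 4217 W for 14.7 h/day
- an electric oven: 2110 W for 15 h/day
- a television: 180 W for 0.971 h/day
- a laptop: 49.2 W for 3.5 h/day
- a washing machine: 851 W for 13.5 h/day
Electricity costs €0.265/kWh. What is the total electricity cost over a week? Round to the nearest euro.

clothes dryer: 4217 W × 14.7 h × 7 d = 433,929 Wh = 433.9 kWh
electric oven: 2110 W × 15 h × 7 d = 221,550 Wh = 221.6 kWh
television: 180 W × 0.971 h × 7 d = 1,223 Wh = 1.223 kWh
laptop: 49.2 W × 3.5 h × 7 d = 1,205 Wh = 1.205 kWh
washing machine: 851 W × 13.5 h × 7 d = 80,420 Wh = 80.42 kWh
Total energy = 433.9 + 221.6 + 1.223 + 1.205 + 80.42 = 738.3 kWh
Cost = 738.3 kWh × €0.265 = €195.66 ≈ €196

€196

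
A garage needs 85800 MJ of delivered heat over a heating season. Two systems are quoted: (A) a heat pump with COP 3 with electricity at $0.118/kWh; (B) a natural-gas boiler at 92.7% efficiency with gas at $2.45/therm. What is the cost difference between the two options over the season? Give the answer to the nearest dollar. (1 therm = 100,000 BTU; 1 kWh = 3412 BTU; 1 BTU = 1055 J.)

Heat load = 85800 MJ = 85,800,000,000 J / 1055 = 81,327,014 BTU
Gas: input = 81,327,014 / 0.927 = 87,731,407 BTU = 877.3 therm → 877.3 × $2.45 = $2,149.42
Heat pump: 81,327,014 BTU / 3412 = 23,840 kWh heat; / 3 = 7,945 kWh in → × $0.118 = $937.53
Difference = |$2,149.42 − $937.53| = $1,211.89 ≈ $1212

$1212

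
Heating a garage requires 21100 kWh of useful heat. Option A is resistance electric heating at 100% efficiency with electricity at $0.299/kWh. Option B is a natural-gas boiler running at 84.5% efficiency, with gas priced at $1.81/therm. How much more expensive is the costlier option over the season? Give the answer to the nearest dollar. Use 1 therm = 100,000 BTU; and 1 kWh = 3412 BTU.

$4767

Heat load = 21100 kWh × 3412 = 71,993,200 BTU
Gas: input = 71,993,200 / 0.845 = 85,199,053 BTU = 852 therm → 852 × $1.81 = $1,542.10
Electric: 71,993,200 BTU / 3412 = 21,100 kWh → × $0.299 = $6,308.90
Difference = |$1,542.10 − $6,308.90| = $4,766.80 ≈ $4767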